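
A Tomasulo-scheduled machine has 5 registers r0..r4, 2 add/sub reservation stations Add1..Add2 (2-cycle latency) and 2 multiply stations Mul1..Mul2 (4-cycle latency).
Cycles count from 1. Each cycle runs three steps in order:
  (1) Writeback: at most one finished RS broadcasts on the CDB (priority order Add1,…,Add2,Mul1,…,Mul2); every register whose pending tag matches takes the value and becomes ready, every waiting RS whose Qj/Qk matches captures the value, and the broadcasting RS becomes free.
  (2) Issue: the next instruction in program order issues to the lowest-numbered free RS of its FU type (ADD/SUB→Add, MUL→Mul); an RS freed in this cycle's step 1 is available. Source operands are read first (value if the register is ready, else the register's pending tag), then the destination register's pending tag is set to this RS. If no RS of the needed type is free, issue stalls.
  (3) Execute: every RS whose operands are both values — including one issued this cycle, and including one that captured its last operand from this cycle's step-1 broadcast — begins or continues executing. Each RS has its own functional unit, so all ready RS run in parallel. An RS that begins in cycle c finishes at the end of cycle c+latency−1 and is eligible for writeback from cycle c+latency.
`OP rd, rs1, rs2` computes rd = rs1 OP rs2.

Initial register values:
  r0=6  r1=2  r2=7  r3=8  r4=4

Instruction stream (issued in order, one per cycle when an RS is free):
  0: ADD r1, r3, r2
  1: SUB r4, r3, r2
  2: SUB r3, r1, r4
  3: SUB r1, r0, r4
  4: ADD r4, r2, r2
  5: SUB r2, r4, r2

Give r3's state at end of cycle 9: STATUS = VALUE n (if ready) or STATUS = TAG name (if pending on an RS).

  c1: issue ADD r1<-Add1  regs: r0:6,r1:Add1,r2:7,r3:8,r4:4
  c2: issue SUB r4<-Add2  regs: r0:6,r1:Add1,r2:7,r3:8,r4:Add2
  c3: CDB Add1=15; issue SUB r3<-Add1  regs: r0:6,r1:15,r2:7,r3:Add1,r4:Add2
  c4: CDB Add2=1; issue SUB r1<-Add2  regs: r0:6,r1:Add2,r2:7,r3:Add1,r4:1
  c5: stall  regs: r0:6,r1:Add2,r2:7,r3:Add1,r4:1
  c6: CDB Add1=14; issue ADD r4<-Add1  regs: r0:6,r1:Add2,r2:7,r3:14,r4:Add1
  c7: CDB Add2=5; issue SUB r2<-Add2  regs: r0:6,r1:5,r2:Add2,r3:14,r4:Add1
  c8: CDB Add1=14  regs: r0:6,r1:5,r2:Add2,r3:14,r4:14
  c9: -  regs: r0:6,r1:5,r2:Add2,r3:14,r4:14

STATUS = VALUE 14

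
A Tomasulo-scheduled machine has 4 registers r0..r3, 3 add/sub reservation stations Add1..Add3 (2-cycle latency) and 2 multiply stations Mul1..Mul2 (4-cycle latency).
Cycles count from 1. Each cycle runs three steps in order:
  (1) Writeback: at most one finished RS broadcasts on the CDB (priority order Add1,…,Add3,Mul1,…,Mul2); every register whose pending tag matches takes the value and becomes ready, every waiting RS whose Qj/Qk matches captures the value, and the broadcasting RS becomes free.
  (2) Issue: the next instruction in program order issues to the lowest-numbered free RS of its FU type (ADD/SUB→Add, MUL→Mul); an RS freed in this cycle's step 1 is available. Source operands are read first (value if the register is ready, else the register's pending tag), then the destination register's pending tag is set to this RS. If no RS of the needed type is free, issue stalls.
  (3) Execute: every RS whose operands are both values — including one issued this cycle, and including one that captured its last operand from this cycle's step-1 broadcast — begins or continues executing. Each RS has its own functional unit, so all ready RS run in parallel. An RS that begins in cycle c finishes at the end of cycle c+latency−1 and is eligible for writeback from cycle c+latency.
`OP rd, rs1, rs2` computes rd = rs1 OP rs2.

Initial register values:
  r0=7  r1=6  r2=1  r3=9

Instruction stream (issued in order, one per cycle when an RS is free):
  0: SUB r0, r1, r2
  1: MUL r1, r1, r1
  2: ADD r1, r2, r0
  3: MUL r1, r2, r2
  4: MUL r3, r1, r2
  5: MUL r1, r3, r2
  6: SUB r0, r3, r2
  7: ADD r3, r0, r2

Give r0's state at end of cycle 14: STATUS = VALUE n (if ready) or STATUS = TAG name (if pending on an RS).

c1: issue SUB r0<-Add1 | r0:Add1,r1:6,r2:1,r3:9
c2: issue MUL r1<-Mul1 | r0:Add1,r1:Mul1,r2:1,r3:9
c3: CDB Add1=5; issue ADD r1<-Add1 | r0:5,r1:Add1,r2:1,r3:9
c4: issue MUL r1<-Mul2 | r0:5,r1:Mul2,r2:1,r3:9
c5: CDB Add1=6; stall | r0:5,r1:Mul2,r2:1,r3:9
c6: CDB Mul1=36; issue MUL r3<-Mul1 | r0:5,r1:Mul2,r2:1,r3:Mul1
c7: stall | r0:5,r1:Mul2,r2:1,r3:Mul1
c8: CDB Mul2=1; issue MUL r1<-Mul2 | r0:5,r1:Mul2,r2:1,r3:Mul1
c9: issue SUB r0<-Add1 | r0:Add1,r1:Mul2,r2:1,r3:Mul1
c10: issue ADD r3<-Add2 | r0:Add1,r1:Mul2,r2:1,r3:Add2
c11: - | r0:Add1,r1:Mul2,r2:1,r3:Add2
c12: CDB Mul1=1 | r0:Add1,r1:Mul2,r2:1,r3:Add2
c13: - | r0:Add1,r1:Mul2,r2:1,r3:Add2
c14: CDB Add1=0 | r0:0,r1:Mul2,r2:1,r3:Add2

STATUS = VALUE 0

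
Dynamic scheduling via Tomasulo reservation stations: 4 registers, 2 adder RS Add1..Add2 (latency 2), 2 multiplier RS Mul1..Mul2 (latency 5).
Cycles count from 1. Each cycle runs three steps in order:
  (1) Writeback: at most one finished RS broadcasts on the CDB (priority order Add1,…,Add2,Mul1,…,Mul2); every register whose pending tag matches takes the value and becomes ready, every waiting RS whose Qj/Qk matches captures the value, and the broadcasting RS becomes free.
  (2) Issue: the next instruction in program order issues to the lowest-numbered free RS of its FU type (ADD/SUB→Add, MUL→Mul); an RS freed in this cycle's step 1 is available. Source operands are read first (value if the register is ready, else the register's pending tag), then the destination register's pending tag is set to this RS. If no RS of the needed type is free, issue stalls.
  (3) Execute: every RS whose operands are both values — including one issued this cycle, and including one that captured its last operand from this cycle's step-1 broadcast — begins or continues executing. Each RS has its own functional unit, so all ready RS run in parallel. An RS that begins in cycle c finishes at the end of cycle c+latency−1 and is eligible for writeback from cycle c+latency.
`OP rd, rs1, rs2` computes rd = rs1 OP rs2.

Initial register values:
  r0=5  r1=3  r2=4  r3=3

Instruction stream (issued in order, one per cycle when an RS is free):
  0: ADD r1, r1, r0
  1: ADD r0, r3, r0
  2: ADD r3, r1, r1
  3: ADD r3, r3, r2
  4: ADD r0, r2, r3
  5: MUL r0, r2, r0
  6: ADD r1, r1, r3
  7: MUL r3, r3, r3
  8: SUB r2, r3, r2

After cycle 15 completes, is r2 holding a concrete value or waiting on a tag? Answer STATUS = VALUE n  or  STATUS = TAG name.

STATUS = VALUE 396

  c1: issue ADD r1<-Add1  regs: r0:5,r1:Add1,r2:4,r3:3
  c2: issue ADD r0<-Add2  regs: r0:Add2,r1:Add1,r2:4,r3:3
  c3: CDB Add1=8; issue ADD r3<-Add1  regs: r0:Add2,r1:8,r2:4,r3:Add1
  c4: CDB Add2=8; issue ADD r3<-Add2  regs: r0:8,r1:8,r2:4,r3:Add2
  c5: CDB Add1=16; issue ADD r0<-Add1  regs: r0:Add1,r1:8,r2:4,r3:Add2
  c6: issue MUL r0<-Mul1  regs: r0:Mul1,r1:8,r2:4,r3:Add2
  c7: CDB Add2=20; issue ADD r1<-Add2  regs: r0:Mul1,r1:Add2,r2:4,r3:20
  c8: issue MUL r3<-Mul2  regs: r0:Mul1,r1:Add2,r2:4,r3:Mul2
  c9: CDB Add1=24; issue SUB r2<-Add1  regs: r0:Mul1,r1:Add2,r2:Add1,r3:Mul2
  c10: CDB Add2=28  regs: r0:Mul1,r1:28,r2:Add1,r3:Mul2
  c11: -  regs: r0:Mul1,r1:28,r2:Add1,r3:Mul2
  c12: -  regs: r0:Mul1,r1:28,r2:Add1,r3:Mul2
  c13: CDB Mul2=400  regs: r0:Mul1,r1:28,r2:Add1,r3:400
  c14: CDB Mul1=96  regs: r0:96,r1:28,r2:Add1,r3:400
  c15: CDB Add1=396  regs: r0:96,r1:28,r2:396,r3:400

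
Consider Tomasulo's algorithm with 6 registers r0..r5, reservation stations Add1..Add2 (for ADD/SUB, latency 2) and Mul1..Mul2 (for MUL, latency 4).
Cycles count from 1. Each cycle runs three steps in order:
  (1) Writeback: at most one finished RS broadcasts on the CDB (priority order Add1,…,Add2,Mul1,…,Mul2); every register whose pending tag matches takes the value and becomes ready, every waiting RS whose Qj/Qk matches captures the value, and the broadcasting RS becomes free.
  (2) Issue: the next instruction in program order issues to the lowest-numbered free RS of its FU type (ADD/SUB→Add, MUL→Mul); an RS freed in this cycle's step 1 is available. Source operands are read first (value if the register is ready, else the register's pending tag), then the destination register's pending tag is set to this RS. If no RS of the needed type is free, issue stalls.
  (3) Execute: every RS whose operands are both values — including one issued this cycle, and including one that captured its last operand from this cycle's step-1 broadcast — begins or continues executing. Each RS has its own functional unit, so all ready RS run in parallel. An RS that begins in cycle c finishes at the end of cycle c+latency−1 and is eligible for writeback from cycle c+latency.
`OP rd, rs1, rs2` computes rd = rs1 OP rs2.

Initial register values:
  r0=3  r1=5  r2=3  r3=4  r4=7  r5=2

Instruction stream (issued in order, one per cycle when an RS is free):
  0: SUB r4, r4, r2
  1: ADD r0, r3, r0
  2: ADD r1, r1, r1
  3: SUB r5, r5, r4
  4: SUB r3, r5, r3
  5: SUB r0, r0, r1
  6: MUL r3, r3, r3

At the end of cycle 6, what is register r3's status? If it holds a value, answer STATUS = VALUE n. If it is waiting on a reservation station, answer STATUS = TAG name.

cycle 1: issue SUB r4<-Add1 // r0:3,r1:5,r2:3,r3:4,r4:Add1,r5:2
cycle 2: issue ADD r0<-Add2 // r0:Add2,r1:5,r2:3,r3:4,r4:Add1,r5:2
cycle 3: CDB Add1=4; issue ADD r1<-Add1 // r0:Add2,r1:Add1,r2:3,r3:4,r4:4,r5:2
cycle 4: CDB Add2=7; issue SUB r5<-Add2 // r0:7,r1:Add1,r2:3,r3:4,r4:4,r5:Add2
cycle 5: CDB Add1=10; issue SUB r3<-Add1 // r0:7,r1:10,r2:3,r3:Add1,r4:4,r5:Add2
cycle 6: CDB Add2=-2; issue SUB r0<-Add2 // r0:Add2,r1:10,r2:3,r3:Add1,r4:4,r5:-2

STATUS = TAG Add1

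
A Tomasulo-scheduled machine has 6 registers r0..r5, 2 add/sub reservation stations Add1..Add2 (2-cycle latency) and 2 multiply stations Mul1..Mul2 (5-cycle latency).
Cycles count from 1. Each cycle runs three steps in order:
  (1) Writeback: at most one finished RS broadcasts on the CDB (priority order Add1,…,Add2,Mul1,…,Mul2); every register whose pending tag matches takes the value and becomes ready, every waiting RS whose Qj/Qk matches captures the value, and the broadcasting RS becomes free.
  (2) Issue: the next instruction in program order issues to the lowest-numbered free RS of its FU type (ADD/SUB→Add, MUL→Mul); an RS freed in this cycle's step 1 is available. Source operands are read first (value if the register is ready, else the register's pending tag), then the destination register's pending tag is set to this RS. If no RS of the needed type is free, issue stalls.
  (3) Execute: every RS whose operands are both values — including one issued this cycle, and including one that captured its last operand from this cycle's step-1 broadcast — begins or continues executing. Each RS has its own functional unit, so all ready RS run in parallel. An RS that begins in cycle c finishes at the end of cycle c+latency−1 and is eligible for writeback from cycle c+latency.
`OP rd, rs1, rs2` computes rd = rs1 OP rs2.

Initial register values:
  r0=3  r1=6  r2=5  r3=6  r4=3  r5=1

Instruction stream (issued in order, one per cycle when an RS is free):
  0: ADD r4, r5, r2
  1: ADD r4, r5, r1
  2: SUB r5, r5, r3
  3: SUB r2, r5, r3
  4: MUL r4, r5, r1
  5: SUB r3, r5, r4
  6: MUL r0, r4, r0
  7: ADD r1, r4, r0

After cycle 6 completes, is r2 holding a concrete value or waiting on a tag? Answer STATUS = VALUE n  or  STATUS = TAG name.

c1: issue ADD r4<-Add1 | r0:3,r1:6,r2:5,r3:6,r4:Add1,r5:1
c2: issue ADD r4<-Add2 | r0:3,r1:6,r2:5,r3:6,r4:Add2,r5:1
c3: CDB Add1=6; issue SUB r5<-Add1 | r0:3,r1:6,r2:5,r3:6,r4:Add2,r5:Add1
c4: CDB Add2=7; issue SUB r2<-Add2 | r0:3,r1:6,r2:Add2,r3:6,r4:7,r5:Add1
c5: CDB Add1=-5; issue MUL r4<-Mul1 | r0:3,r1:6,r2:Add2,r3:6,r4:Mul1,r5:-5
c6: issue SUB r3<-Add1 | r0:3,r1:6,r2:Add2,r3:Add1,r4:Mul1,r5:-5

STATUS = TAG Add2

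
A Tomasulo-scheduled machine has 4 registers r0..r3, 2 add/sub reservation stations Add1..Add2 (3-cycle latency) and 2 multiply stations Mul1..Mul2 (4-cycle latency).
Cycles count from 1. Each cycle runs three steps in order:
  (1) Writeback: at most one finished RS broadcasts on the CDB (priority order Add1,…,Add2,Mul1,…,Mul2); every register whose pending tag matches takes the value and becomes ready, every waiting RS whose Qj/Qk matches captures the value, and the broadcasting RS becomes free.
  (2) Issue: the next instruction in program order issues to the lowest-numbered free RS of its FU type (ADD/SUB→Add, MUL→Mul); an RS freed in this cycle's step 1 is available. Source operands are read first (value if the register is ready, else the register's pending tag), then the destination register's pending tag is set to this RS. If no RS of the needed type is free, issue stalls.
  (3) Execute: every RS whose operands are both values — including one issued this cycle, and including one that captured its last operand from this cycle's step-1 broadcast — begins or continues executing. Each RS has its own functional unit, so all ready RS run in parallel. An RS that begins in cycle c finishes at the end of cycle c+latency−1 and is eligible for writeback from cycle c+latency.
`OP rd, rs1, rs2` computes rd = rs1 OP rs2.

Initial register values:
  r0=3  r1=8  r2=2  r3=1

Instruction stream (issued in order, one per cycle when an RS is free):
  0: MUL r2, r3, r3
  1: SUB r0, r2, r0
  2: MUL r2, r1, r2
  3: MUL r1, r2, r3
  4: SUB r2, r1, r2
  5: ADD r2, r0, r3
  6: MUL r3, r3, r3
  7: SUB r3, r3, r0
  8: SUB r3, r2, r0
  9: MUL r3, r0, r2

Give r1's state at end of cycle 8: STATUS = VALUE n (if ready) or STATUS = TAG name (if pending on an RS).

cycle 1: issue MUL r2<-Mul1 // r0:3,r1:8,r2:Mul1,r3:1
cycle 2: issue SUB r0<-Add1 // r0:Add1,r1:8,r2:Mul1,r3:1
cycle 3: issue MUL r2<-Mul2 // r0:Add1,r1:8,r2:Mul2,r3:1
cycle 4: stall // r0:Add1,r1:8,r2:Mul2,r3:1
cycle 5: CDB Mul1=1; issue MUL r1<-Mul1 // r0:Add1,r1:Mul1,r2:Mul2,r3:1
cycle 6: issue SUB r2<-Add2 // r0:Add1,r1:Mul1,r2:Add2,r3:1
cycle 7: stall // r0:Add1,r1:Mul1,r2:Add2,r3:1
cycle 8: CDB Add1=-2; issue ADD r2<-Add1 // r0:-2,r1:Mul1,r2:Add1,r3:1

STATUS = TAG Mul1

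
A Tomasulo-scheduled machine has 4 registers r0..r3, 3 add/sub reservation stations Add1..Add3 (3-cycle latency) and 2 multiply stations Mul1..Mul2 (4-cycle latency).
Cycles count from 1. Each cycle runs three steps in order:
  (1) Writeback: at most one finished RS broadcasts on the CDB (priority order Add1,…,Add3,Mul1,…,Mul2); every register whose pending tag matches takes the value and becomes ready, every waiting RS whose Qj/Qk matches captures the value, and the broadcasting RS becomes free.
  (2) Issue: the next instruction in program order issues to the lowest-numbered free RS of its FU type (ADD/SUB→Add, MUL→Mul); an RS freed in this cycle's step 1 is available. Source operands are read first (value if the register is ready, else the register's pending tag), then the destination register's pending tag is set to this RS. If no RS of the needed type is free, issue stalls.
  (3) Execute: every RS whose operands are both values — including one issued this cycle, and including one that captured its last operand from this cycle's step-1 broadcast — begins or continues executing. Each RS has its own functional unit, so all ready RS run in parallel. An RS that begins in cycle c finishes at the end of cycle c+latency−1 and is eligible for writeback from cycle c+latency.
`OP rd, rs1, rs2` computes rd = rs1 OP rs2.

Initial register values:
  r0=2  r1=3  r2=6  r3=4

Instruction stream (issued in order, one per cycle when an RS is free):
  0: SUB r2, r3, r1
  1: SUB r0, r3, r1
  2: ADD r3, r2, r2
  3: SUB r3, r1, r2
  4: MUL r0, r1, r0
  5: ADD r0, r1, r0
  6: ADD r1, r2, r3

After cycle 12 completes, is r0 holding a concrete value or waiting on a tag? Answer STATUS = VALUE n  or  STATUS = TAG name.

STATUS = VALUE 6

  c1: issue SUB r2<-Add1  regs: r0:2,r1:3,r2:Add1,r3:4
  c2: issue SUB r0<-Add2  regs: r0:Add2,r1:3,r2:Add1,r3:4
  c3: issue ADD r3<-Add3  regs: r0:Add2,r1:3,r2:Add1,r3:Add3
  c4: CDB Add1=1; issue SUB r3<-Add1  regs: r0:Add2,r1:3,r2:1,r3:Add1
  c5: CDB Add2=1; issue MUL r0<-Mul1  regs: r0:Mul1,r1:3,r2:1,r3:Add1
  c6: issue ADD r0<-Add2  regs: r0:Add2,r1:3,r2:1,r3:Add1
  c7: CDB Add1=2; issue ADD r1<-Add1  regs: r0:Add2,r1:Add1,r2:1,r3:2
  c8: CDB Add3=2  regs: r0:Add2,r1:Add1,r2:1,r3:2
  c9: CDB Mul1=3  regs: r0:Add2,r1:Add1,r2:1,r3:2
  c10: CDB Add1=3  regs: r0:Add2,r1:3,r2:1,r3:2
  c11: -  regs: r0:Add2,r1:3,r2:1,r3:2
  c12: CDB Add2=6  regs: r0:6,r1:3,r2:1,r3:2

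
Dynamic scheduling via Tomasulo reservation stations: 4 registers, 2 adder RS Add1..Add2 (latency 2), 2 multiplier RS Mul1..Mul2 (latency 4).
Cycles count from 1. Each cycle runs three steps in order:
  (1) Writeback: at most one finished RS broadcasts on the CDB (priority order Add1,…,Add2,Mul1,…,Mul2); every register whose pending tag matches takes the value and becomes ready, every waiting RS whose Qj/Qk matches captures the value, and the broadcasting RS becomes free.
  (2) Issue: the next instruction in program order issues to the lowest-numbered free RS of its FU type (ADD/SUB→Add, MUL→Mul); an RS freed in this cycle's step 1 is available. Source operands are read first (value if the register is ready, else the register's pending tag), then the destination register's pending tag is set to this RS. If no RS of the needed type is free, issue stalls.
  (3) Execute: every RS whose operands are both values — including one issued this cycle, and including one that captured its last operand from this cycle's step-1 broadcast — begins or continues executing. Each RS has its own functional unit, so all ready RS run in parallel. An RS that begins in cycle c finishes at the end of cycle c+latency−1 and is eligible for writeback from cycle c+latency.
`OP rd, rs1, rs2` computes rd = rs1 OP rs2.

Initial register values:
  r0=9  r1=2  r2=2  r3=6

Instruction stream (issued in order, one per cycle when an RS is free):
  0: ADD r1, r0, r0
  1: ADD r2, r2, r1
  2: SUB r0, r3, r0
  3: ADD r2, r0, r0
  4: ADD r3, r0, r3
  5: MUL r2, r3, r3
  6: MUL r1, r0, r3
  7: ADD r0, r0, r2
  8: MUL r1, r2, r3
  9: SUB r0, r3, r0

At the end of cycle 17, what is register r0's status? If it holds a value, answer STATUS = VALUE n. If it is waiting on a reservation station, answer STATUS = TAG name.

STATUS = VALUE -3

c1: issue ADD r1<-Add1 | r0:9,r1:Add1,r2:2,r3:6
c2: issue ADD r2<-Add2 | r0:9,r1:Add1,r2:Add2,r3:6
c3: CDB Add1=18; issue SUB r0<-Add1 | r0:Add1,r1:18,r2:Add2,r3:6
c4: stall | r0:Add1,r1:18,r2:Add2,r3:6
c5: CDB Add1=-3; issue ADD r2<-Add1 | r0:-3,r1:18,r2:Add1,r3:6
c6: CDB Add2=20; issue ADD r3<-Add2 | r0:-3,r1:18,r2:Add1,r3:Add2
c7: CDB Add1=-6; issue MUL r2<-Mul1 | r0:-3,r1:18,r2:Mul1,r3:Add2
c8: CDB Add2=3; issue MUL r1<-Mul2 | r0:-3,r1:Mul2,r2:Mul1,r3:3
c9: issue ADD r0<-Add1 | r0:Add1,r1:Mul2,r2:Mul1,r3:3
c10: stall | r0:Add1,r1:Mul2,r2:Mul1,r3:3
c11: stall | r0:Add1,r1:Mul2,r2:Mul1,r3:3
c12: CDB Mul1=9; issue MUL r1<-Mul1 | r0:Add1,r1:Mul1,r2:9,r3:3
c13: CDB Mul2=-9; issue SUB r0<-Add2 | r0:Add2,r1:Mul1,r2:9,r3:3
c14: CDB Add1=6 | r0:Add2,r1:Mul1,r2:9,r3:3
c15: - | r0:Add2,r1:Mul1,r2:9,r3:3
c16: CDB Add2=-3 | r0:-3,r1:Mul1,r2:9,r3:3
c17: CDB Mul1=27 | r0:-3,r1:27,r2:9,r3:3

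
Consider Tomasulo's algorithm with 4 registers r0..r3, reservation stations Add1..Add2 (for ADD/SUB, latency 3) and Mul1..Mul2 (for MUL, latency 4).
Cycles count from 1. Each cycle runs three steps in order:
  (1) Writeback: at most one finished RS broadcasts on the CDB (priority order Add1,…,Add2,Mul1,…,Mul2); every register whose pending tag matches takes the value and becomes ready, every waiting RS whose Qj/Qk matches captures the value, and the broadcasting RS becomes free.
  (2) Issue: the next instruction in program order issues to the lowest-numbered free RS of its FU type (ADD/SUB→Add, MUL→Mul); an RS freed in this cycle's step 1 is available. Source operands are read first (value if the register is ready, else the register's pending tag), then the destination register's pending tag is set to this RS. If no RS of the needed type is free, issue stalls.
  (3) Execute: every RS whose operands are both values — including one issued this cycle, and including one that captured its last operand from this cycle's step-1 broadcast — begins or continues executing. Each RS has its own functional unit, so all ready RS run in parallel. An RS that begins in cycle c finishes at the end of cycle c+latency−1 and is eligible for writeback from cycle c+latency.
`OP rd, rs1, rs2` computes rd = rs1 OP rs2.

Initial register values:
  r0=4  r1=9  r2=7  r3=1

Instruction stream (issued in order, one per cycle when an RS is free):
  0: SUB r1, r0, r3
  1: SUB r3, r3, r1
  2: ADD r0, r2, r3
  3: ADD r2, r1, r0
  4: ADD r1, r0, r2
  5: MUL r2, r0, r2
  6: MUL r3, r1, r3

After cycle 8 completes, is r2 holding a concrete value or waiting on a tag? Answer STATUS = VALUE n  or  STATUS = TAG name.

c1: issue SUB r1<-Add1 | r0:4,r1:Add1,r2:7,r3:1
c2: issue SUB r3<-Add2 | r0:4,r1:Add1,r2:7,r3:Add2
c3: stall | r0:4,r1:Add1,r2:7,r3:Add2
c4: CDB Add1=3; issue ADD r0<-Add1 | r0:Add1,r1:3,r2:7,r3:Add2
c5: stall | r0:Add1,r1:3,r2:7,r3:Add2
c6: stall | r0:Add1,r1:3,r2:7,r3:Add2
c7: CDB Add2=-2; issue ADD r2<-Add2 | r0:Add1,r1:3,r2:Add2,r3:-2
c8: stall | r0:Add1,r1:3,r2:Add2,r3:-2

STATUS = TAG Add2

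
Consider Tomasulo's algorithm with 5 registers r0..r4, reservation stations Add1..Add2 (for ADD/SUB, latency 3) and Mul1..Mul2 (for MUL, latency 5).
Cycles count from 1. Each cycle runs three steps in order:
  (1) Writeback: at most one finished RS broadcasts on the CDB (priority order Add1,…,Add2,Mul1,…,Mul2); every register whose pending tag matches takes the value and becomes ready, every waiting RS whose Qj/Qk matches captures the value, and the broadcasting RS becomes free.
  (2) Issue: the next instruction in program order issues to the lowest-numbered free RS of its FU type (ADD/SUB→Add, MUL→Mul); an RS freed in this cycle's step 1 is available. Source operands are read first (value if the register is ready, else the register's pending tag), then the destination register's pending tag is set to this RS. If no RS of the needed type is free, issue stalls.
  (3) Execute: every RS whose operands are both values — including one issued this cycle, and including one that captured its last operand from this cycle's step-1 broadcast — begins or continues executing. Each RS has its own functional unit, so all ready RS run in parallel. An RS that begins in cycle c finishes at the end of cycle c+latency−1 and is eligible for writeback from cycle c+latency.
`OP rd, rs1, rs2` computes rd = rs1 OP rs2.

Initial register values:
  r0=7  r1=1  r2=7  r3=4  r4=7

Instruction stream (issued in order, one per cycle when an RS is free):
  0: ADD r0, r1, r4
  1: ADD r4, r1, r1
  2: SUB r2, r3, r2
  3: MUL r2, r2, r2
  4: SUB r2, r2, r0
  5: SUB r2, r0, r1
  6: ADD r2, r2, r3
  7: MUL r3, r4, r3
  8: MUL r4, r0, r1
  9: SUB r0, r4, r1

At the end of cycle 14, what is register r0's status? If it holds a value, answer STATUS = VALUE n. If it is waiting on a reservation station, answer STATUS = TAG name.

STATUS = TAG Add1

c1: issue ADD r0<-Add1 | r0:Add1,r1:1,r2:7,r3:4,r4:7
c2: issue ADD r4<-Add2 | r0:Add1,r1:1,r2:7,r3:4,r4:Add2
c3: stall | r0:Add1,r1:1,r2:7,r3:4,r4:Add2
c4: CDB Add1=8; issue SUB r2<-Add1 | r0:8,r1:1,r2:Add1,r3:4,r4:Add2
c5: CDB Add2=2; issue MUL r2<-Mul1 | r0:8,r1:1,r2:Mul1,r3:4,r4:2
c6: issue SUB r2<-Add2 | r0:8,r1:1,r2:Add2,r3:4,r4:2
c7: CDB Add1=-3; issue SUB r2<-Add1 | r0:8,r1:1,r2:Add1,r3:4,r4:2
c8: stall | r0:8,r1:1,r2:Add1,r3:4,r4:2
c9: stall | r0:8,r1:1,r2:Add1,r3:4,r4:2
c10: CDB Add1=7; issue ADD r2<-Add1 | r0:8,r1:1,r2:Add1,r3:4,r4:2
c11: issue MUL r3<-Mul2 | r0:8,r1:1,r2:Add1,r3:Mul2,r4:2
c12: CDB Mul1=9; issue MUL r4<-Mul1 | r0:8,r1:1,r2:Add1,r3:Mul2,r4:Mul1
c13: CDB Add1=11; issue SUB r0<-Add1 | r0:Add1,r1:1,r2:11,r3:Mul2,r4:Mul1
c14: - | r0:Add1,r1:1,r2:11,r3:Mul2,r4:Mul1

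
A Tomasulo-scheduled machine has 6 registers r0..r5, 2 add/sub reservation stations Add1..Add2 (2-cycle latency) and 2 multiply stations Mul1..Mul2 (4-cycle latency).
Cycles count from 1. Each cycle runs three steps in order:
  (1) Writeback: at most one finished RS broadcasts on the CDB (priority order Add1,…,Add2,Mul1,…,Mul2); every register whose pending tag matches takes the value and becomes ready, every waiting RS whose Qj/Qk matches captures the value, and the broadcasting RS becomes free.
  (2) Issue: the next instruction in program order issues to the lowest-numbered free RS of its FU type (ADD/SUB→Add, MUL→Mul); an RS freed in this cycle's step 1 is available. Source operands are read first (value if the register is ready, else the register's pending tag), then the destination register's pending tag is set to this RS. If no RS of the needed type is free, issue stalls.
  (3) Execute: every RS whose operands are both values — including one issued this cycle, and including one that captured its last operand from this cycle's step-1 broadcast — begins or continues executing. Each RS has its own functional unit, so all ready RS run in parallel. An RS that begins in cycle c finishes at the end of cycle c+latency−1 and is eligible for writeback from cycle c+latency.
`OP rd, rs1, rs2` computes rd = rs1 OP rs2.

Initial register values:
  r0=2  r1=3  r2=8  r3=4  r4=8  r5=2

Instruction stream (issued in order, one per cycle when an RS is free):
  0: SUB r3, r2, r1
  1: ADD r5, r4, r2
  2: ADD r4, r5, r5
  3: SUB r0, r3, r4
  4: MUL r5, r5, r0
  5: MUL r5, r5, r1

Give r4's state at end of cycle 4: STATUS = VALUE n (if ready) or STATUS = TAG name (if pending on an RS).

  c1: issue SUB r3<-Add1  regs: r0:2,r1:3,r2:8,r3:Add1,r4:8,r5:2
  c2: issue ADD r5<-Add2  regs: r0:2,r1:3,r2:8,r3:Add1,r4:8,r5:Add2
  c3: CDB Add1=5; issue ADD r4<-Add1  regs: r0:2,r1:3,r2:8,r3:5,r4:Add1,r5:Add2
  c4: CDB Add2=16; issue SUB r0<-Add2  regs: r0:Add2,r1:3,r2:8,r3:5,r4:Add1,r5:16

STATUS = TAG Add1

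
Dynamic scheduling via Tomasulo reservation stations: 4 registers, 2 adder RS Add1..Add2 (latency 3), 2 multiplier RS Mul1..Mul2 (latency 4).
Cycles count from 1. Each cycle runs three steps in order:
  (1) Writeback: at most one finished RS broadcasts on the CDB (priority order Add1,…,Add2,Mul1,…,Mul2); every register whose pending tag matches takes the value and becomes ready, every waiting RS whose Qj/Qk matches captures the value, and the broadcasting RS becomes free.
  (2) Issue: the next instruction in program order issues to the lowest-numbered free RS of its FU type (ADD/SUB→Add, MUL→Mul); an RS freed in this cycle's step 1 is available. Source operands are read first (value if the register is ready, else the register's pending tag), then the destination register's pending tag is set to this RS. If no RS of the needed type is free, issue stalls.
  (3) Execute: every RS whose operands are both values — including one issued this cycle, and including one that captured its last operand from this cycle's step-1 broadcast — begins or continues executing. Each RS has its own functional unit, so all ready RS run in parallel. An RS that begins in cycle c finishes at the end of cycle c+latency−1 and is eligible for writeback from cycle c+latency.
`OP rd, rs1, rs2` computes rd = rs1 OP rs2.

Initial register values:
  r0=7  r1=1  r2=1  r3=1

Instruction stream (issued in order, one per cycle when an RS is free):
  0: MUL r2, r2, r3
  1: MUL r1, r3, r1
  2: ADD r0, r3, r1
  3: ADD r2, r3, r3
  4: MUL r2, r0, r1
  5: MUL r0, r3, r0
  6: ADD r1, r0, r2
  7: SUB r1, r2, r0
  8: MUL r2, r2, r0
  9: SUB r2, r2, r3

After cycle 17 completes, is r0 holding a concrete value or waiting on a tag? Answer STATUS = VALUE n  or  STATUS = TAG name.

STATUS = VALUE 2

cycle 1: issue MUL r2<-Mul1 // r0:7,r1:1,r2:Mul1,r3:1
cycle 2: issue MUL r1<-Mul2 // r0:7,r1:Mul2,r2:Mul1,r3:1
cycle 3: issue ADD r0<-Add1 // r0:Add1,r1:Mul2,r2:Mul1,r3:1
cycle 4: issue ADD r2<-Add2 // r0:Add1,r1:Mul2,r2:Add2,r3:1
cycle 5: CDB Mul1=1; issue MUL r2<-Mul1 // r0:Add1,r1:Mul2,r2:Mul1,r3:1
cycle 6: CDB Mul2=1; issue MUL r0<-Mul2 // r0:Mul2,r1:1,r2:Mul1,r3:1
cycle 7: CDB Add2=2; issue ADD r1<-Add2 // r0:Mul2,r1:Add2,r2:Mul1,r3:1
cycle 8: stall // r0:Mul2,r1:Add2,r2:Mul1,r3:1
cycle 9: CDB Add1=2; issue SUB r1<-Add1 // r0:Mul2,r1:Add1,r2:Mul1,r3:1
cycle 10: stall // r0:Mul2,r1:Add1,r2:Mul1,r3:1
cycle 11: stall // r0:Mul2,r1:Add1,r2:Mul1,r3:1
cycle 12: stall // r0:Mul2,r1:Add1,r2:Mul1,r3:1
cycle 13: CDB Mul1=2; issue MUL r2<-Mul1 // r0:Mul2,r1:Add1,r2:Mul1,r3:1
cycle 14: CDB Mul2=2; stall // r0:2,r1:Add1,r2:Mul1,r3:1
cycle 15: stall // r0:2,r1:Add1,r2:Mul1,r3:1
cycle 16: stall // r0:2,r1:Add1,r2:Mul1,r3:1
cycle 17: CDB Add1=0; issue SUB r2<-Add1 // r0:2,r1:0,r2:Add1,r3:1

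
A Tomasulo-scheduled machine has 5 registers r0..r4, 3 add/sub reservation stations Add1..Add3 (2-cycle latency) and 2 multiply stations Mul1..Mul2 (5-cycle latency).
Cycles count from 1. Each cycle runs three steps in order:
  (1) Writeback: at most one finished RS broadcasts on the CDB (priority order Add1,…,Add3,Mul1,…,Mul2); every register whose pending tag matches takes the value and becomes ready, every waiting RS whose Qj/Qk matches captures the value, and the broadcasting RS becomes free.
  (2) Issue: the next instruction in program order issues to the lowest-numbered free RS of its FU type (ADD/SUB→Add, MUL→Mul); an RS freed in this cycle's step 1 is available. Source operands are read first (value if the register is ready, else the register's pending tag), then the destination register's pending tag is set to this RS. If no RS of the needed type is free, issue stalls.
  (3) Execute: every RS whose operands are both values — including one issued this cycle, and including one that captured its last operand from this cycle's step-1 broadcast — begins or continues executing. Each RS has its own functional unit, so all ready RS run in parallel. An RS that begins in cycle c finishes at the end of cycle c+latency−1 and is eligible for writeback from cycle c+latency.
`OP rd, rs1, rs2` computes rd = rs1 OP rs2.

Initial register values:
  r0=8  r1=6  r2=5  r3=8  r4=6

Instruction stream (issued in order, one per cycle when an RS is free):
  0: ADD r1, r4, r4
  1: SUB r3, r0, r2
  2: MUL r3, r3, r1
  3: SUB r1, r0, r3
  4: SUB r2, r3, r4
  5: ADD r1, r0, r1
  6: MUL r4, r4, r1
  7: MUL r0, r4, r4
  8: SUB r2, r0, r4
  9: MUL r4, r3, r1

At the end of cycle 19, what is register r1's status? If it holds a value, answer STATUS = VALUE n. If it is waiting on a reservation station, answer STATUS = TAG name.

STATUS = VALUE -20

  c1: issue ADD r1<-Add1  regs: r0:8,r1:Add1,r2:5,r3:8,r4:6
  c2: issue SUB r3<-Add2  regs: r0:8,r1:Add1,r2:5,r3:Add2,r4:6
  c3: CDB Add1=12; issue MUL r3<-Mul1  regs: r0:8,r1:12,r2:5,r3:Mul1,r4:6
  c4: CDB Add2=3; issue SUB r1<-Add1  regs: r0:8,r1:Add1,r2:5,r3:Mul1,r4:6
  c5: issue SUB r2<-Add2  regs: r0:8,r1:Add1,r2:Add2,r3:Mul1,r4:6
  c6: issue ADD r1<-Add3  regs: r0:8,r1:Add3,r2:Add2,r3:Mul1,r4:6
  c7: issue MUL r4<-Mul2  regs: r0:8,r1:Add3,r2:Add2,r3:Mul1,r4:Mul2
  c8: stall  regs: r0:8,r1:Add3,r2:Add2,r3:Mul1,r4:Mul2
  c9: CDB Mul1=36; issue MUL r0<-Mul1  regs: r0:Mul1,r1:Add3,r2:Add2,r3:36,r4:Mul2
  c10: stall  regs: r0:Mul1,r1:Add3,r2:Add2,r3:36,r4:Mul2
  c11: CDB Add1=-28; issue SUB r2<-Add1  regs: r0:Mul1,r1:Add3,r2:Add1,r3:36,r4:Mul2
  c12: CDB Add2=30; stall  regs: r0:Mul1,r1:Add3,r2:Add1,r3:36,r4:Mul2
  c13: CDB Add3=-20; stall  regs: r0:Mul1,r1:-20,r2:Add1,r3:36,r4:Mul2
  c14: stall  regs: r0:Mul1,r1:-20,r2:Add1,r3:36,r4:Mul2
  c15: stall  regs: r0:Mul1,r1:-20,r2:Add1,r3:36,r4:Mul2
  c16: stall  regs: r0:Mul1,r1:-20,r2:Add1,r3:36,r4:Mul2
  c17: stall  regs: r0:Mul1,r1:-20,r2:Add1,r3:36,r4:Mul2
  c18: CDB Mul2=-120; issue MUL r4<-Mul2  regs: r0:Mul1,r1:-20,r2:Add1,r3:36,r4:Mul2
  c19: -  regs: r0:Mul1,r1:-20,r2:Add1,r3:36,r4:Mul2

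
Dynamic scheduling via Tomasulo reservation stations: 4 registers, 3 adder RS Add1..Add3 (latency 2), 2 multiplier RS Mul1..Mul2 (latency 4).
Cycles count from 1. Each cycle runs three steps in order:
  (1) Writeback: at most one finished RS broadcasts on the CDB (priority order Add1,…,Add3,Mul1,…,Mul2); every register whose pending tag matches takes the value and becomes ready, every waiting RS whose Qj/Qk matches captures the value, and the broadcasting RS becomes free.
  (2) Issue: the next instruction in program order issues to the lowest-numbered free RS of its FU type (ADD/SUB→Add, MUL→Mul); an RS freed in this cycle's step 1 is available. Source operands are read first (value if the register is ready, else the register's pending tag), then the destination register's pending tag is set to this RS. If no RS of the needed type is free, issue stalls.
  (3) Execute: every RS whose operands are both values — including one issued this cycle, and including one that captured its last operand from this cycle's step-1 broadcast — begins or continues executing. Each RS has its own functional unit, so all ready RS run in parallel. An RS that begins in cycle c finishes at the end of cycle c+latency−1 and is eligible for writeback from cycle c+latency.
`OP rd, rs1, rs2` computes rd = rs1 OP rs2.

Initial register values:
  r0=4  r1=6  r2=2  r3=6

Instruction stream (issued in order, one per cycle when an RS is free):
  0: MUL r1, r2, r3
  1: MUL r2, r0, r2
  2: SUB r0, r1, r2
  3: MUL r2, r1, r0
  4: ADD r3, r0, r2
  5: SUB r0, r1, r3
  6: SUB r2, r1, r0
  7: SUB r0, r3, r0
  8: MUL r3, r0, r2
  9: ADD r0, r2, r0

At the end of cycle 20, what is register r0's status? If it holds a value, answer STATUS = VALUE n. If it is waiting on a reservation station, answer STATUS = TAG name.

STATUS = TAG Add3

cycle 1: issue MUL r1<-Mul1 // r0:4,r1:Mul1,r2:2,r3:6
cycle 2: issue MUL r2<-Mul2 // r0:4,r1:Mul1,r2:Mul2,r3:6
cycle 3: issue SUB r0<-Add1 // r0:Add1,r1:Mul1,r2:Mul2,r3:6
cycle 4: stall // r0:Add1,r1:Mul1,r2:Mul2,r3:6
cycle 5: CDB Mul1=12; issue MUL r2<-Mul1 // r0:Add1,r1:12,r2:Mul1,r3:6
cycle 6: CDB Mul2=8; issue ADD r3<-Add2 // r0:Add1,r1:12,r2:Mul1,r3:Add2
cycle 7: issue SUB r0<-Add3 // r0:Add3,r1:12,r2:Mul1,r3:Add2
cycle 8: CDB Add1=4; issue SUB r2<-Add1 // r0:Add3,r1:12,r2:Add1,r3:Add2
cycle 9: stall // r0:Add3,r1:12,r2:Add1,r3:Add2
cycle 10: stall // r0:Add3,r1:12,r2:Add1,r3:Add2
cycle 11: stall // r0:Add3,r1:12,r2:Add1,r3:Add2
cycle 12: CDB Mul1=48; stall // r0:Add3,r1:12,r2:Add1,r3:Add2
cycle 13: stall // r0:Add3,r1:12,r2:Add1,r3:Add2
cycle 14: CDB Add2=52; issue SUB r0<-Add2 // r0:Add2,r1:12,r2:Add1,r3:52
cycle 15: issue MUL r3<-Mul1 // r0:Add2,r1:12,r2:Add1,r3:Mul1
cycle 16: CDB Add3=-40; issue ADD r0<-Add3 // r0:Add3,r1:12,r2:Add1,r3:Mul1
cycle 17: - // r0:Add3,r1:12,r2:Add1,r3:Mul1
cycle 18: CDB Add1=52 // r0:Add3,r1:12,r2:52,r3:Mul1
cycle 19: CDB Add2=92 // r0:Add3,r1:12,r2:52,r3:Mul1
cycle 20: - // r0:Add3,r1:12,r2:52,r3:Mul1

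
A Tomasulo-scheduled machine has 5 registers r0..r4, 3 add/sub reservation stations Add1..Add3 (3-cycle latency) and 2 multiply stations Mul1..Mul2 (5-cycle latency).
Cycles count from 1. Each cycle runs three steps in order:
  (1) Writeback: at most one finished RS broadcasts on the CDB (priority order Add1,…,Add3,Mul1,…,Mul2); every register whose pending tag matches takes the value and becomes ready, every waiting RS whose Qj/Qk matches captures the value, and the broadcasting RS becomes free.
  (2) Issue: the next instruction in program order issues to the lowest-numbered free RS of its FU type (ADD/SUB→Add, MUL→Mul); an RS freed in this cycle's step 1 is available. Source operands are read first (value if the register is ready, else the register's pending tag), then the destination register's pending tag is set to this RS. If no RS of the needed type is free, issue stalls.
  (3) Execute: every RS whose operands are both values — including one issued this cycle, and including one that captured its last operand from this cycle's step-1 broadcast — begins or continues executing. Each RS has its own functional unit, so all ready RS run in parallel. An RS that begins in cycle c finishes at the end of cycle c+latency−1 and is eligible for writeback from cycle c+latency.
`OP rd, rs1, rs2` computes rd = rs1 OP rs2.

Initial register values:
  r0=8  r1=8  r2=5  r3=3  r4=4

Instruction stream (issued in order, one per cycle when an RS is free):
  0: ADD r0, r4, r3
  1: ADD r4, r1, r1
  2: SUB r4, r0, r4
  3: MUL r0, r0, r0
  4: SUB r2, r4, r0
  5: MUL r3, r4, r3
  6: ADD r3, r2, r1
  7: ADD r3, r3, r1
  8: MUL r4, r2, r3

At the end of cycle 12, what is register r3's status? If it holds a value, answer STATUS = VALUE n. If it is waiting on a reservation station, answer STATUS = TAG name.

STATUS = TAG Add3

cycle 1: issue ADD r0<-Add1 // r0:Add1,r1:8,r2:5,r3:3,r4:4
cycle 2: issue ADD r4<-Add2 // r0:Add1,r1:8,r2:5,r3:3,r4:Add2
cycle 3: issue SUB r4<-Add3 // r0:Add1,r1:8,r2:5,r3:3,r4:Add3
cycle 4: CDB Add1=7; issue MUL r0<-Mul1 // r0:Mul1,r1:8,r2:5,r3:3,r4:Add3
cycle 5: CDB Add2=16; issue SUB r2<-Add1 // r0:Mul1,r1:8,r2:Add1,r3:3,r4:Add3
cycle 6: issue MUL r3<-Mul2 // r0:Mul1,r1:8,r2:Add1,r3:Mul2,r4:Add3
cycle 7: issue ADD r3<-Add2 // r0:Mul1,r1:8,r2:Add1,r3:Add2,r4:Add3
cycle 8: CDB Add3=-9; issue ADD r3<-Add3 // r0:Mul1,r1:8,r2:Add1,r3:Add3,r4:-9
cycle 9: CDB Mul1=49; issue MUL r4<-Mul1 // r0:49,r1:8,r2:Add1,r3:Add3,r4:Mul1
cycle 10: - // r0:49,r1:8,r2:Add1,r3:Add3,r4:Mul1
cycle 11: - // r0:49,r1:8,r2:Add1,r3:Add3,r4:Mul1
cycle 12: CDB Add1=-58 // r0:49,r1:8,r2:-58,r3:Add3,r4:Mul1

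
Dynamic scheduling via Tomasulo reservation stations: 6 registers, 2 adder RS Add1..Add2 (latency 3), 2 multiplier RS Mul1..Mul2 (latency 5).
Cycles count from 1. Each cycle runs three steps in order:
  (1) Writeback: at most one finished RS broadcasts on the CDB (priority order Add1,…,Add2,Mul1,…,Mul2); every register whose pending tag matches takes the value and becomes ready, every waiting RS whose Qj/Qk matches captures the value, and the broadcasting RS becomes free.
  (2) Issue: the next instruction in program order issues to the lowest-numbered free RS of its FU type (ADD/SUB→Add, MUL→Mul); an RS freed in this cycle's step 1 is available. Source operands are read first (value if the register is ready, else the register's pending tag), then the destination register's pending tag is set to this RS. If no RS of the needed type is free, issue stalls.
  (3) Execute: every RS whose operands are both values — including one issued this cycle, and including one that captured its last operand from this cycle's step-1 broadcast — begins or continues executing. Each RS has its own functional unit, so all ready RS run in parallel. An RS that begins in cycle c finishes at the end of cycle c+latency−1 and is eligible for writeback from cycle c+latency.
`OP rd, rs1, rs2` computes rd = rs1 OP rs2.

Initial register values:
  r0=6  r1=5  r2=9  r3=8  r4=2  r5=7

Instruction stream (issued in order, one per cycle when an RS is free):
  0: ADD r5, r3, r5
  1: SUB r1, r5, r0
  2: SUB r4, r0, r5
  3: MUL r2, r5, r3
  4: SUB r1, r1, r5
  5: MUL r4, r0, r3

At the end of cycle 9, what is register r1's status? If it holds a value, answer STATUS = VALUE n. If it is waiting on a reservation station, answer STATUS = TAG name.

STATUS = TAG Add1

c1: issue ADD r5<-Add1 | r0:6,r1:5,r2:9,r3:8,r4:2,r5:Add1
c2: issue SUB r1<-Add2 | r0:6,r1:Add2,r2:9,r3:8,r4:2,r5:Add1
c3: stall | r0:6,r1:Add2,r2:9,r3:8,r4:2,r5:Add1
c4: CDB Add1=15; issue SUB r4<-Add1 | r0:6,r1:Add2,r2:9,r3:8,r4:Add1,r5:15
c5: issue MUL r2<-Mul1 | r0:6,r1:Add2,r2:Mul1,r3:8,r4:Add1,r5:15
c6: stall | r0:6,r1:Add2,r2:Mul1,r3:8,r4:Add1,r5:15
c7: CDB Add1=-9; issue SUB r1<-Add1 | r0:6,r1:Add1,r2:Mul1,r3:8,r4:-9,r5:15
c8: CDB Add2=9; issue MUL r4<-Mul2 | r0:6,r1:Add1,r2:Mul1,r3:8,r4:Mul2,r5:15
c9: - | r0:6,r1:Add1,r2:Mul1,r3:8,r4:Mul2,r5:15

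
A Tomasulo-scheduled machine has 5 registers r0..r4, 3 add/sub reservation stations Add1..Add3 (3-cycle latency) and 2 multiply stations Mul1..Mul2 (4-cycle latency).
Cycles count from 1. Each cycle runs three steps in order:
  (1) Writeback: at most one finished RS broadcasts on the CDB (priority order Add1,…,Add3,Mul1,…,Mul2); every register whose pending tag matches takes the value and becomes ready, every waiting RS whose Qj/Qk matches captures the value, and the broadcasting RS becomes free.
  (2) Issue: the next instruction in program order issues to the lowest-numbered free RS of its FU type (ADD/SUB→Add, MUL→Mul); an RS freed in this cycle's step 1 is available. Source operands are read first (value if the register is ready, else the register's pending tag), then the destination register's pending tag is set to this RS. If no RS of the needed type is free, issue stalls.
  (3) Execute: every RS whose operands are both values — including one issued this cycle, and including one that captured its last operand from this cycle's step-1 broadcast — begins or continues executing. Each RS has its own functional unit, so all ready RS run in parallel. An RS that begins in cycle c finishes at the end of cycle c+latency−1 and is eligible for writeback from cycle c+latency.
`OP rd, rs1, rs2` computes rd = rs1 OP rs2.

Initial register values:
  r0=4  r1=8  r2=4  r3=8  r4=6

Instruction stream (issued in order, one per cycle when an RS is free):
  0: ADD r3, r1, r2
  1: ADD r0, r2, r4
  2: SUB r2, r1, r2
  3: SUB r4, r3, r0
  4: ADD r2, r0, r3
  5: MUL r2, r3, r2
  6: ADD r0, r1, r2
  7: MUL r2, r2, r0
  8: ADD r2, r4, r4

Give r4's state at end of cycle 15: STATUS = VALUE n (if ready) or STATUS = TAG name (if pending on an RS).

STATUS = VALUE 2

  c1: issue ADD r3<-Add1  regs: r0:4,r1:8,r2:4,r3:Add1,r4:6
  c2: issue ADD r0<-Add2  regs: r0:Add2,r1:8,r2:4,r3:Add1,r4:6
  c3: issue SUB r2<-Add3  regs: r0:Add2,r1:8,r2:Add3,r3:Add1,r4:6
  c4: CDB Add1=12; issue SUB r4<-Add1  regs: r0:Add2,r1:8,r2:Add3,r3:12,r4:Add1
  c5: CDB Add2=10; issue ADD r2<-Add2  regs: r0:10,r1:8,r2:Add2,r3:12,r4:Add1
  c6: CDB Add3=4; issue MUL r2<-Mul1  regs: r0:10,r1:8,r2:Mul1,r3:12,r4:Add1
  c7: issue ADD r0<-Add3  regs: r0:Add3,r1:8,r2:Mul1,r3:12,r4:Add1
  c8: CDB Add1=2; issue MUL r2<-Mul2  regs: r0:Add3,r1:8,r2:Mul2,r3:12,r4:2
  c9: CDB Add2=22; issue ADD r2<-Add1  regs: r0:Add3,r1:8,r2:Add1,r3:12,r4:2
  c10: -  regs: r0:Add3,r1:8,r2:Add1,r3:12,r4:2
  c11: -  regs: r0:Add3,r1:8,r2:Add1,r3:12,r4:2
  c12: CDB Add1=4  regs: r0:Add3,r1:8,r2:4,r3:12,r4:2
  c13: CDB Mul1=264  regs: r0:Add3,r1:8,r2:4,r3:12,r4:2
  c14: -  regs: r0:Add3,r1:8,r2:4,r3:12,r4:2
  c15: -  regs: r0:Add3,r1:8,r2:4,r3:12,r4:2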